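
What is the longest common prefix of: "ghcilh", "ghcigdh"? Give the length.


Words: ghcilh, ghcigdh
  Position 0: all 'g' => match
  Position 1: all 'h' => match
  Position 2: all 'c' => match
  Position 3: all 'i' => match
  Position 4: ('l', 'g') => mismatch, stop
LCP = "ghci" (length 4)

4


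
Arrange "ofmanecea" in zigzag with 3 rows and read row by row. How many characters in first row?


Zigzag "ofmanecea" into 3 rows:
Placing characters:
  'o' => row 0
  'f' => row 1
  'm' => row 2
  'a' => row 1
  'n' => row 0
  'e' => row 1
  'c' => row 2
  'e' => row 1
  'a' => row 0
Rows:
  Row 0: "ona"
  Row 1: "faee"
  Row 2: "mc"
First row length: 3

3


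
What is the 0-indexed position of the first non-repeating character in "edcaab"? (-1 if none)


Input: edcaab
Character frequencies:
  'a': 2
  'b': 1
  'c': 1
  'd': 1
  'e': 1
Scanning left to right for freq == 1:
  Position 0 ('e'): unique! => answer = 0

0


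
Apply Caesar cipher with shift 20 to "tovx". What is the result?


Caesar cipher: shift "tovx" by 20
  't' (pos 19) + 20 = pos 13 = 'n'
  'o' (pos 14) + 20 = pos 8 = 'i'
  'v' (pos 21) + 20 = pos 15 = 'p'
  'x' (pos 23) + 20 = pos 17 = 'r'
Result: nipr

nipr


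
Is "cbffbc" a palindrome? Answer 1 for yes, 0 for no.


Input: cbffbc
Reversed: cbffbc
  Compare pos 0 ('c') with pos 5 ('c'): match
  Compare pos 1 ('b') with pos 4 ('b'): match
  Compare pos 2 ('f') with pos 3 ('f'): match
Result: palindrome

1


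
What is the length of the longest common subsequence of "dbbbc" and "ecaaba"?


LCS of "dbbbc" and "ecaaba"
DP table:
           e    c    a    a    b    a
      0    0    0    0    0    0    0
  d   0    0    0    0    0    0    0
  b   0    0    0    0    0    1    1
  b   0    0    0    0    0    1    1
  b   0    0    0    0    0    1    1
  c   0    0    1    1    1    1    1
LCS length = dp[5][6] = 1

1


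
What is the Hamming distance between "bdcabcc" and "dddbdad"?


Comparing "bdcabcc" and "dddbdad" position by position:
  Position 0: 'b' vs 'd' => differ
  Position 1: 'd' vs 'd' => same
  Position 2: 'c' vs 'd' => differ
  Position 3: 'a' vs 'b' => differ
  Position 4: 'b' vs 'd' => differ
  Position 5: 'c' vs 'a' => differ
  Position 6: 'c' vs 'd' => differ
Total differences (Hamming distance): 6

6


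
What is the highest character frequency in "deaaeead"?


Input: deaaeead
Character counts:
  'a': 3
  'd': 2
  'e': 3
Maximum frequency: 3

3


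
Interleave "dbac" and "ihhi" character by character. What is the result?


Interleaving "dbac" and "ihhi":
  Position 0: 'd' from first, 'i' from second => "di"
  Position 1: 'b' from first, 'h' from second => "bh"
  Position 2: 'a' from first, 'h' from second => "ah"
  Position 3: 'c' from first, 'i' from second => "ci"
Result: dibhahci

dibhahci


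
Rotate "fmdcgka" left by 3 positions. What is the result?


Input: "fmdcgka", rotate left by 3
First 3 characters: "fmd"
Remaining characters: "cgka"
Concatenate remaining + first: "cgka" + "fmd" = "cgkafmd"

cgkafmd


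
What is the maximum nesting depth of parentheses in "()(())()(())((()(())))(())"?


Input: "()(())()(())((()(())))(())"
Tracking depth:
  Position 0 '(': depth becomes 1
  Position 1 ')': depth becomes 0
  Position 2 '(': depth becomes 1
  Position 3 '(': depth becomes 2
  Position 4 ')': depth becomes 1
  Position 5 ')': depth becomes 0
  Position 6 '(': depth becomes 1
  Position 7 ')': depth becomes 0
  Position 8 '(': depth becomes 1
  Position 9 '(': depth becomes 2
  Position 10 ')': depth becomes 1
  Position 11 ')': depth becomes 0
  Position 12 '(': depth becomes 1
  Position 13 '(': depth becomes 2
  Position 14 '(': depth becomes 3
  Position 15 ')': depth becomes 2
  Position 16 '(': depth becomes 3
  Position 17 '(': depth becomes 4
  Position 18 ')': depth becomes 3
  Position 19 ')': depth becomes 2
  Position 20 ')': depth becomes 1
  Position 21 ')': depth becomes 0
  Position 22 '(': depth becomes 1
  Position 23 '(': depth becomes 2
  Position 24 ')': depth becomes 1
  Position 25 ')': depth becomes 0
Maximum depth reached: 4

4


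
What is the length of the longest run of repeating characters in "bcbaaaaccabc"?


Input: "bcbaaaaccabc"
Scanning for longest run:
  Position 1 ('c'): new char, reset run to 1
  Position 2 ('b'): new char, reset run to 1
  Position 3 ('a'): new char, reset run to 1
  Position 4 ('a'): continues run of 'a', length=2
  Position 5 ('a'): continues run of 'a', length=3
  Position 6 ('a'): continues run of 'a', length=4
  Position 7 ('c'): new char, reset run to 1
  Position 8 ('c'): continues run of 'c', length=2
  Position 9 ('a'): new char, reset run to 1
  Position 10 ('b'): new char, reset run to 1
  Position 11 ('c'): new char, reset run to 1
Longest run: 'a' with length 4

4


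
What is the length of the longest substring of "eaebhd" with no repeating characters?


Input: "eaebhd"
Sliding window (track last position of each char):
  Position 0 ('e'): window [0,0] length 1 -- new best
  Position 1 ('a'): window [0,1] length 2 -- new best
  Position 2 ('e'): repeat (last at 0), move window start to 1
  Position 2 ('e'): window [1,2] length 2
  Position 3 ('b'): window [1,3] length 3 -- new best
  Position 4 ('h'): window [1,4] length 4 -- new best
  Position 5 ('d'): window [1,5] length 5 -- new best
Longest substring with no repeats: "aebhd" with length 5

5


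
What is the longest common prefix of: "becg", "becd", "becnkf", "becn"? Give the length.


Words: becg, becd, becnkf, becn
  Position 0: all 'b' => match
  Position 1: all 'e' => match
  Position 2: all 'c' => match
  Position 3: ('g', 'd', 'n', 'n') => mismatch, stop
LCP = "bec" (length 3)

3


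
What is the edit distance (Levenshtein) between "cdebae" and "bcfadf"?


Computing edit distance: "cdebae" -> "bcfadf"
DP table:
           b    c    f    a    d    f
      0    1    2    3    4    5    6
  c   1    1    1    2    3    4    5
  d   2    2    2    2    3    3    4
  e   3    3    3    3    3    4    4
  b   4    3    4    4    4    4    5
  a   5    4    4    5    4    5    5
  e   6    5    5    5    5    5    6
Edit distance = dp[6][6] = 6

6


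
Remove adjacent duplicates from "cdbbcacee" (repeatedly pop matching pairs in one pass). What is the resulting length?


Input: cdbbcacee
Stack-based adjacent duplicate removal:
  Read 'c': push. Stack: c
  Read 'd': push. Stack: cd
  Read 'b': push. Stack: cdb
  Read 'b': matches stack top 'b' => pop. Stack: cd
  Read 'c': push. Stack: cdc
  Read 'a': push. Stack: cdca
  Read 'c': push. Stack: cdcac
  Read 'e': push. Stack: cdcace
  Read 'e': matches stack top 'e' => pop. Stack: cdcac
Final stack: "cdcac" (length 5)

5


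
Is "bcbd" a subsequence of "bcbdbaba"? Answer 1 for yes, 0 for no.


Check if "bcbd" is a subsequence of "bcbdbaba"
Greedy scan:
  Position 0 ('b'): matches sub[0] = 'b'
  Position 1 ('c'): matches sub[1] = 'c'
  Position 2 ('b'): matches sub[2] = 'b'
  Position 3 ('d'): matches sub[3] = 'd'
  Position 4 ('b'): no match needed
  Position 5 ('a'): no match needed
  Position 6 ('b'): no match needed
  Position 7 ('a'): no match needed
All 4 characters matched => is a subsequence

1


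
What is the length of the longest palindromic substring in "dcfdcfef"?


Input: "dcfdcfef"
Checking substrings for palindromes:
  [5:8] "fef" (len 3) => palindrome
Longest palindromic substring: "fef" with length 3

3


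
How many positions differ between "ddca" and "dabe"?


Comparing "ddca" and "dabe" position by position:
  Position 0: 'd' vs 'd' => same
  Position 1: 'd' vs 'a' => DIFFER
  Position 2: 'c' vs 'b' => DIFFER
  Position 3: 'a' vs 'e' => DIFFER
Positions that differ: 3

3


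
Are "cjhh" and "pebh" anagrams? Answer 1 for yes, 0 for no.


Strings: "cjhh", "pebh"
Sorted first:  chhj
Sorted second: behp
Differ at position 0: 'c' vs 'b' => not anagrams

0


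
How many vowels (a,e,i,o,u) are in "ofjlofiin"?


Input: ofjlofiin
Checking each character:
  'o' at position 0: vowel (running total: 1)
  'f' at position 1: consonant
  'j' at position 2: consonant
  'l' at position 3: consonant
  'o' at position 4: vowel (running total: 2)
  'f' at position 5: consonant
  'i' at position 6: vowel (running total: 3)
  'i' at position 7: vowel (running total: 4)
  'n' at position 8: consonant
Total vowels: 4

4


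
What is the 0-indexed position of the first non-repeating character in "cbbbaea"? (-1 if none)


Input: cbbbaea
Character frequencies:
  'a': 2
  'b': 3
  'c': 1
  'e': 1
Scanning left to right for freq == 1:
  Position 0 ('c'): unique! => answer = 0

0


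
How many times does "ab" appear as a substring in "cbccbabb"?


Searching for "ab" in "cbccbabb"
Scanning each position:
  Position 0: "cb" => no
  Position 1: "bc" => no
  Position 2: "cc" => no
  Position 3: "cb" => no
  Position 4: "ba" => no
  Position 5: "ab" => MATCH
  Position 6: "bb" => no
Total occurrences: 1

1


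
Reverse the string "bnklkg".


Input: bnklkg
Reading characters right to left:
  Position 5: 'g'
  Position 4: 'k'
  Position 3: 'l'
  Position 2: 'k'
  Position 1: 'n'
  Position 0: 'b'
Reversed: gklknb

gklknb


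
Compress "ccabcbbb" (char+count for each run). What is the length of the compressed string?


Input: ccabcbbb
Runs:
  'c' x 2 => "c2"
  'a' x 1 => "a1"
  'b' x 1 => "b1"
  'c' x 1 => "c1"
  'b' x 3 => "b3"
Compressed: "c2a1b1c1b3"
Compressed length: 10

10


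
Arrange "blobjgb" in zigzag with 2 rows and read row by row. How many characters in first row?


Zigzag "blobjgb" into 2 rows:
Placing characters:
  'b' => row 0
  'l' => row 1
  'o' => row 0
  'b' => row 1
  'j' => row 0
  'g' => row 1
  'b' => row 0
Rows:
  Row 0: "bojb"
  Row 1: "lbg"
First row length: 4

4


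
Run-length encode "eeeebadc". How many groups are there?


Input: eeeebadc
Scanning for consecutive runs:
  Group 1: 'e' x 4 (positions 0-3)
  Group 2: 'b' x 1 (positions 4-4)
  Group 3: 'a' x 1 (positions 5-5)
  Group 4: 'd' x 1 (positions 6-6)
  Group 5: 'c' x 1 (positions 7-7)
Total groups: 5

5


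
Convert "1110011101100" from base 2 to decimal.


Input: "1110011101100" in base 2
Positional expansion:
  Digit '1' (value 1) x 2^12 = 4096
  Digit '1' (value 1) x 2^11 = 2048
  Digit '1' (value 1) x 2^10 = 1024
  Digit '0' (value 0) x 2^9 = 0
  Digit '0' (value 0) x 2^8 = 0
  Digit '1' (value 1) x 2^7 = 128
  Digit '1' (value 1) x 2^6 = 64
  Digit '1' (value 1) x 2^5 = 32
  Digit '0' (value 0) x 2^4 = 0
  Digit '1' (value 1) x 2^3 = 8
  Digit '1' (value 1) x 2^2 = 4
  Digit '0' (value 0) x 2^1 = 0
  Digit '0' (value 0) x 2^0 = 0
Sum = 7404

7404


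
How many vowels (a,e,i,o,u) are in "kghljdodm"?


Input: kghljdodm
Checking each character:
  'k' at position 0: consonant
  'g' at position 1: consonant
  'h' at position 2: consonant
  'l' at position 3: consonant
  'j' at position 4: consonant
  'd' at position 5: consonant
  'o' at position 6: vowel (running total: 1)
  'd' at position 7: consonant
  'm' at position 8: consonant
Total vowels: 1

1


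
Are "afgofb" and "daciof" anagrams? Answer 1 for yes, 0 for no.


Strings: "afgofb", "daciof"
Sorted first:  abffgo
Sorted second: acdfio
Differ at position 1: 'b' vs 'c' => not anagrams

0


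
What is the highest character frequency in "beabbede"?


Input: beabbede
Character counts:
  'a': 1
  'b': 3
  'd': 1
  'e': 3
Maximum frequency: 3

3


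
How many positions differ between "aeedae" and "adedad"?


Comparing "aeedae" and "adedad" position by position:
  Position 0: 'a' vs 'a' => same
  Position 1: 'e' vs 'd' => DIFFER
  Position 2: 'e' vs 'e' => same
  Position 3: 'd' vs 'd' => same
  Position 4: 'a' vs 'a' => same
  Position 5: 'e' vs 'd' => DIFFER
Positions that differ: 2

2


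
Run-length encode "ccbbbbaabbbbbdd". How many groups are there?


Input: ccbbbbaabbbbbdd
Scanning for consecutive runs:
  Group 1: 'c' x 2 (positions 0-1)
  Group 2: 'b' x 4 (positions 2-5)
  Group 3: 'a' x 2 (positions 6-7)
  Group 4: 'b' x 5 (positions 8-12)
  Group 5: 'd' x 2 (positions 13-14)
Total groups: 5

5


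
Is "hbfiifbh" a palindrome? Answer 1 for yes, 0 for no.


Input: hbfiifbh
Reversed: hbfiifbh
  Compare pos 0 ('h') with pos 7 ('h'): match
  Compare pos 1 ('b') with pos 6 ('b'): match
  Compare pos 2 ('f') with pos 5 ('f'): match
  Compare pos 3 ('i') with pos 4 ('i'): match
Result: palindrome

1


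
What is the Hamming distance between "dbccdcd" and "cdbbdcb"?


Comparing "dbccdcd" and "cdbbdcb" position by position:
  Position 0: 'd' vs 'c' => differ
  Position 1: 'b' vs 'd' => differ
  Position 2: 'c' vs 'b' => differ
  Position 3: 'c' vs 'b' => differ
  Position 4: 'd' vs 'd' => same
  Position 5: 'c' vs 'c' => same
  Position 6: 'd' vs 'b' => differ
Total differences (Hamming distance): 5

5


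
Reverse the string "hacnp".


Input: hacnp
Reading characters right to left:
  Position 4: 'p'
  Position 3: 'n'
  Position 2: 'c'
  Position 1: 'a'
  Position 0: 'h'
Reversed: pncah

pncah


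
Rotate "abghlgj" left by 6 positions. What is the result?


Input: "abghlgj", rotate left by 6
First 6 characters: "abghlg"
Remaining characters: "j"
Concatenate remaining + first: "j" + "abghlg" = "jabghlg"

jabghlg


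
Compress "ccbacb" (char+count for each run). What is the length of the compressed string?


Input: ccbacb
Runs:
  'c' x 2 => "c2"
  'b' x 1 => "b1"
  'a' x 1 => "a1"
  'c' x 1 => "c1"
  'b' x 1 => "b1"
Compressed: "c2b1a1c1b1"
Compressed length: 10

10


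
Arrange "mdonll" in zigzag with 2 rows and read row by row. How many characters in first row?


Zigzag "mdonll" into 2 rows:
Placing characters:
  'm' => row 0
  'd' => row 1
  'o' => row 0
  'n' => row 1
  'l' => row 0
  'l' => row 1
Rows:
  Row 0: "mol"
  Row 1: "dnl"
First row length: 3

3


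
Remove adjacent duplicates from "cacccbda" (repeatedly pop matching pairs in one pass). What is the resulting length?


Input: cacccbda
Stack-based adjacent duplicate removal:
  Read 'c': push. Stack: c
  Read 'a': push. Stack: ca
  Read 'c': push. Stack: cac
  Read 'c': matches stack top 'c' => pop. Stack: ca
  Read 'c': push. Stack: cac
  Read 'b': push. Stack: cacb
  Read 'd': push. Stack: cacbd
  Read 'a': push. Stack: cacbda
Final stack: "cacbda" (length 6)

6


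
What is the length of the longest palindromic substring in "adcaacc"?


Input: "adcaacc"
Checking substrings for palindromes:
  [2:6] "caac" (len 4) => palindrome
  [3:5] "aa" (len 2) => palindrome
  [5:7] "cc" (len 2) => palindrome
Longest palindromic substring: "caac" with length 4

4


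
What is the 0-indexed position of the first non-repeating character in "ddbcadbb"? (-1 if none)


Input: ddbcadbb
Character frequencies:
  'a': 1
  'b': 3
  'c': 1
  'd': 3
Scanning left to right for freq == 1:
  Position 0 ('d'): freq=3, skip
  Position 1 ('d'): freq=3, skip
  Position 2 ('b'): freq=3, skip
  Position 3 ('c'): unique! => answer = 3

3


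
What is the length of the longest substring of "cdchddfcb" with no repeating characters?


Input: "cdchddfcb"
Sliding window (track last position of each char):
  Position 0 ('c'): window [0,0] length 1 -- new best
  Position 1 ('d'): window [0,1] length 2 -- new best
  Position 2 ('c'): repeat (last at 0), move window start to 1
  Position 2 ('c'): window [1,2] length 2
  Position 3 ('h'): window [1,3] length 3 -- new best
  Position 4 ('d'): repeat (last at 1), move window start to 2
  Position 4 ('d'): window [2,4] length 3
  Position 5 ('d'): repeat (last at 4), move window start to 5
  Position 5 ('d'): window [5,5] length 1
  Position 6 ('f'): window [5,6] length 2
  Position 7 ('c'): window [5,7] length 3
  Position 8 ('b'): window [5,8] length 4 -- new best
Longest substring with no repeats: "dfcb" with length 4

4


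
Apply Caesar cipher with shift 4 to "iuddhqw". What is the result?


Caesar cipher: shift "iuddhqw" by 4
  'i' (pos 8) + 4 = pos 12 = 'm'
  'u' (pos 20) + 4 = pos 24 = 'y'
  'd' (pos 3) + 4 = pos 7 = 'h'
  'd' (pos 3) + 4 = pos 7 = 'h'
  'h' (pos 7) + 4 = pos 11 = 'l'
  'q' (pos 16) + 4 = pos 20 = 'u'
  'w' (pos 22) + 4 = pos 0 = 'a'
Result: myhhlua

myhhlua


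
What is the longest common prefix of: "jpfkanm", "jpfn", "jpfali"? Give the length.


Words: jpfkanm, jpfn, jpfali
  Position 0: all 'j' => match
  Position 1: all 'p' => match
  Position 2: all 'f' => match
  Position 3: ('k', 'n', 'a') => mismatch, stop
LCP = "jpf" (length 3)

3


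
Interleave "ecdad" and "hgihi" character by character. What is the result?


Interleaving "ecdad" and "hgihi":
  Position 0: 'e' from first, 'h' from second => "eh"
  Position 1: 'c' from first, 'g' from second => "cg"
  Position 2: 'd' from first, 'i' from second => "di"
  Position 3: 'a' from first, 'h' from second => "ah"
  Position 4: 'd' from first, 'i' from second => "di"
Result: ehcgdiahdi

ehcgdiahdi


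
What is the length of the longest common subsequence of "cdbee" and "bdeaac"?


LCS of "cdbee" and "bdeaac"
DP table:
           b    d    e    a    a    c
      0    0    0    0    0    0    0
  c   0    0    0    0    0    0    1
  d   0    0    1    1    1    1    1
  b   0    1    1    1    1    1    1
  e   0    1    1    2    2    2    2
  e   0    1    1    2    2    2    2
LCS length = dp[5][6] = 2

2


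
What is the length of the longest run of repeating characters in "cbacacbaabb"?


Input: "cbacacbaabb"
Scanning for longest run:
  Position 1 ('b'): new char, reset run to 1
  Position 2 ('a'): new char, reset run to 1
  Position 3 ('c'): new char, reset run to 1
  Position 4 ('a'): new char, reset run to 1
  Position 5 ('c'): new char, reset run to 1
  Position 6 ('b'): new char, reset run to 1
  Position 7 ('a'): new char, reset run to 1
  Position 8 ('a'): continues run of 'a', length=2
  Position 9 ('b'): new char, reset run to 1
  Position 10 ('b'): continues run of 'b', length=2
Longest run: 'a' with length 2

2


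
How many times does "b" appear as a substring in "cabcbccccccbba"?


Searching for "b" in "cabcbccccccbba"
Scanning each position:
  Position 0: "c" => no
  Position 1: "a" => no
  Position 2: "b" => MATCH
  Position 3: "c" => no
  Position 4: "b" => MATCH
  Position 5: "c" => no
  Position 6: "c" => no
  Position 7: "c" => no
  Position 8: "c" => no
  Position 9: "c" => no
  Position 10: "c" => no
  Position 11: "b" => MATCH
  Position 12: "b" => MATCH
  Position 13: "a" => no
Total occurrences: 4

4


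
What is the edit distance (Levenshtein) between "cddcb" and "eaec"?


Computing edit distance: "cddcb" -> "eaec"
DP table:
           e    a    e    c
      0    1    2    3    4
  c   1    1    2    3    3
  d   2    2    2    3    4
  d   3    3    3    3    4
  c   4    4    4    4    3
  b   5    5    5    5    4
Edit distance = dp[5][4] = 4

4


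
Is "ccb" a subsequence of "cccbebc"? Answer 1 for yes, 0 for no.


Check if "ccb" is a subsequence of "cccbebc"
Greedy scan:
  Position 0 ('c'): matches sub[0] = 'c'
  Position 1 ('c'): matches sub[1] = 'c'
  Position 2 ('c'): no match needed
  Position 3 ('b'): matches sub[2] = 'b'
  Position 4 ('e'): no match needed
  Position 5 ('b'): no match needed
  Position 6 ('c'): no match needed
All 3 characters matched => is a subsequence

1


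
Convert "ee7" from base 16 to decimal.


Input: "ee7" in base 16
Positional expansion:
  Digit 'e' (value 14) x 16^2 = 3584
  Digit 'e' (value 14) x 16^1 = 224
  Digit '7' (value 7) x 16^0 = 7
Sum = 3815

3815


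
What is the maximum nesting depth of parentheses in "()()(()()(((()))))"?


Input: "()()(()()(((()))))"
Tracking depth:
  Position 0 '(': depth becomes 1
  Position 1 ')': depth becomes 0
  Position 2 '(': depth becomes 1
  Position 3 ')': depth becomes 0
  Position 4 '(': depth becomes 1
  Position 5 '(': depth becomes 2
  Position 6 ')': depth becomes 1
  Position 7 '(': depth becomes 2
  Position 8 ')': depth becomes 1
  Position 9 '(': depth becomes 2
  Position 10 '(': depth becomes 3
  Position 11 '(': depth becomes 4
  Position 12 '(': depth becomes 5
  Position 13 ')': depth becomes 4
  Position 14 ')': depth becomes 3
  Position 15 ')': depth becomes 2
  Position 16 ')': depth becomes 1
  Position 17 ')': depth becomes 0
Maximum depth reached: 5

5


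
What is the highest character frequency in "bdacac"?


Input: bdacac
Character counts:
  'a': 2
  'b': 1
  'c': 2
  'd': 1
Maximum frequency: 2

2


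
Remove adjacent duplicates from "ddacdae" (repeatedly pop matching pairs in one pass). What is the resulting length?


Input: ddacdae
Stack-based adjacent duplicate removal:
  Read 'd': push. Stack: d
  Read 'd': matches stack top 'd' => pop. Stack: (empty)
  Read 'a': push. Stack: a
  Read 'c': push. Stack: ac
  Read 'd': push. Stack: acd
  Read 'a': push. Stack: acda
  Read 'e': push. Stack: acdae
Final stack: "acdae" (length 5)

5


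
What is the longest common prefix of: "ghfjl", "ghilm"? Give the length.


Words: ghfjl, ghilm
  Position 0: all 'g' => match
  Position 1: all 'h' => match
  Position 2: ('f', 'i') => mismatch, stop
LCP = "gh" (length 2)

2


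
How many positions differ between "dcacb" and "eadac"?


Comparing "dcacb" and "eadac" position by position:
  Position 0: 'd' vs 'e' => DIFFER
  Position 1: 'c' vs 'a' => DIFFER
  Position 2: 'a' vs 'd' => DIFFER
  Position 3: 'c' vs 'a' => DIFFER
  Position 4: 'b' vs 'c' => DIFFER
Positions that differ: 5

5


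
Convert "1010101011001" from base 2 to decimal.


Input: "1010101011001" in base 2
Positional expansion:
  Digit '1' (value 1) x 2^12 = 4096
  Digit '0' (value 0) x 2^11 = 0
  Digit '1' (value 1) x 2^10 = 1024
  Digit '0' (value 0) x 2^9 = 0
  Digit '1' (value 1) x 2^8 = 256
  Digit '0' (value 0) x 2^7 = 0
  Digit '1' (value 1) x 2^6 = 64
  Digit '0' (value 0) x 2^5 = 0
  Digit '1' (value 1) x 2^4 = 16
  Digit '1' (value 1) x 2^3 = 8
  Digit '0' (value 0) x 2^2 = 0
  Digit '0' (value 0) x 2^1 = 0
  Digit '1' (value 1) x 2^0 = 1
Sum = 5465

5465


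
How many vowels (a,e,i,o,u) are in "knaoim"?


Input: knaoim
Checking each character:
  'k' at position 0: consonant
  'n' at position 1: consonant
  'a' at position 2: vowel (running total: 1)
  'o' at position 3: vowel (running total: 2)
  'i' at position 4: vowel (running total: 3)
  'm' at position 5: consonant
Total vowels: 3

3


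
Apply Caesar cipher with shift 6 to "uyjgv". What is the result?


Caesar cipher: shift "uyjgv" by 6
  'u' (pos 20) + 6 = pos 0 = 'a'
  'y' (pos 24) + 6 = pos 4 = 'e'
  'j' (pos 9) + 6 = pos 15 = 'p'
  'g' (pos 6) + 6 = pos 12 = 'm'
  'v' (pos 21) + 6 = pos 1 = 'b'
Result: aepmb

aepmb


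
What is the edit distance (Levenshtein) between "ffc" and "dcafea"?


Computing edit distance: "ffc" -> "dcafea"
DP table:
           d    c    a    f    e    a
      0    1    2    3    4    5    6
  f   1    1    2    3    3    4    5
  f   2    2    2    3    3    4    5
  c   3    3    2    3    4    4    5
Edit distance = dp[3][6] = 5

5


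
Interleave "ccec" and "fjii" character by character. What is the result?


Interleaving "ccec" and "fjii":
  Position 0: 'c' from first, 'f' from second => "cf"
  Position 1: 'c' from first, 'j' from second => "cj"
  Position 2: 'e' from first, 'i' from second => "ei"
  Position 3: 'c' from first, 'i' from second => "ci"
Result: cfcjeici

cfcjeici


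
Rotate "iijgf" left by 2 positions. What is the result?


Input: "iijgf", rotate left by 2
First 2 characters: "ii"
Remaining characters: "jgf"
Concatenate remaining + first: "jgf" + "ii" = "jgfii"

jgfii


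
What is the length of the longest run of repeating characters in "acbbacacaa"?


Input: "acbbacacaa"
Scanning for longest run:
  Position 1 ('c'): new char, reset run to 1
  Position 2 ('b'): new char, reset run to 1
  Position 3 ('b'): continues run of 'b', length=2
  Position 4 ('a'): new char, reset run to 1
  Position 5 ('c'): new char, reset run to 1
  Position 6 ('a'): new char, reset run to 1
  Position 7 ('c'): new char, reset run to 1
  Position 8 ('a'): new char, reset run to 1
  Position 9 ('a'): continues run of 'a', length=2
Longest run: 'b' with length 2

2


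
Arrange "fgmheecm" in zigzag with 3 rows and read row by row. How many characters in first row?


Zigzag "fgmheecm" into 3 rows:
Placing characters:
  'f' => row 0
  'g' => row 1
  'm' => row 2
  'h' => row 1
  'e' => row 0
  'e' => row 1
  'c' => row 2
  'm' => row 1
Rows:
  Row 0: "fe"
  Row 1: "ghem"
  Row 2: "mc"
First row length: 2

2


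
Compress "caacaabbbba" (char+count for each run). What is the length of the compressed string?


Input: caacaabbbba
Runs:
  'c' x 1 => "c1"
  'a' x 2 => "a2"
  'c' x 1 => "c1"
  'a' x 2 => "a2"
  'b' x 4 => "b4"
  'a' x 1 => "a1"
Compressed: "c1a2c1a2b4a1"
Compressed length: 12

12


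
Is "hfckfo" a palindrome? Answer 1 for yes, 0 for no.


Input: hfckfo
Reversed: ofkcfh
  Compare pos 0 ('h') with pos 5 ('o'): MISMATCH
  Compare pos 1 ('f') with pos 4 ('f'): match
  Compare pos 2 ('c') with pos 3 ('k'): MISMATCH
Result: not a palindrome

0


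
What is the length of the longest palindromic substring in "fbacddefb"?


Input: "fbacddefb"
Checking substrings for palindromes:
  [4:6] "dd" (len 2) => palindrome
Longest palindromic substring: "dd" with length 2

2


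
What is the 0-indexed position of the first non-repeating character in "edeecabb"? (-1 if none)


Input: edeecabb
Character frequencies:
  'a': 1
  'b': 2
  'c': 1
  'd': 1
  'e': 3
Scanning left to right for freq == 1:
  Position 0 ('e'): freq=3, skip
  Position 1 ('d'): unique! => answer = 1

1


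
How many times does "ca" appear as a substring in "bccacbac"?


Searching for "ca" in "bccacbac"
Scanning each position:
  Position 0: "bc" => no
  Position 1: "cc" => no
  Position 2: "ca" => MATCH
  Position 3: "ac" => no
  Position 4: "cb" => no
  Position 5: "ba" => no
  Position 6: "ac" => no
Total occurrences: 1

1


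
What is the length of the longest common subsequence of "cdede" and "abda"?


LCS of "cdede" and "abda"
DP table:
           a    b    d    a
      0    0    0    0    0
  c   0    0    0    0    0
  d   0    0    0    1    1
  e   0    0    0    1    1
  d   0    0    0    1    1
  e   0    0    0    1    1
LCS length = dp[5][4] = 1

1


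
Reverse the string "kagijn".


Input: kagijn
Reading characters right to left:
  Position 5: 'n'
  Position 4: 'j'
  Position 3: 'i'
  Position 2: 'g'
  Position 1: 'a'
  Position 0: 'k'
Reversed: njigak

njigak


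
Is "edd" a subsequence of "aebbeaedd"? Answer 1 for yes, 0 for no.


Check if "edd" is a subsequence of "aebbeaedd"
Greedy scan:
  Position 0 ('a'): no match needed
  Position 1 ('e'): matches sub[0] = 'e'
  Position 2 ('b'): no match needed
  Position 3 ('b'): no match needed
  Position 4 ('e'): no match needed
  Position 5 ('a'): no match needed
  Position 6 ('e'): no match needed
  Position 7 ('d'): matches sub[1] = 'd'
  Position 8 ('d'): matches sub[2] = 'd'
All 3 characters matched => is a subsequence

1


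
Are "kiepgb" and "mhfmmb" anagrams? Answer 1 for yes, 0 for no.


Strings: "kiepgb", "mhfmmb"
Sorted first:  begikp
Sorted second: bfhmmm
Differ at position 1: 'e' vs 'f' => not anagrams

0


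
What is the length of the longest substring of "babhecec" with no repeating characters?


Input: "babhecec"
Sliding window (track last position of each char):
  Position 0 ('b'): window [0,0] length 1 -- new best
  Position 1 ('a'): window [0,1] length 2 -- new best
  Position 2 ('b'): repeat (last at 0), move window start to 1
  Position 2 ('b'): window [1,2] length 2
  Position 3 ('h'): window [1,3] length 3 -- new best
  Position 4 ('e'): window [1,4] length 4 -- new best
  Position 5 ('c'): window [1,5] length 5 -- new best
  Position 6 ('e'): repeat (last at 4), move window start to 5
  Position 6 ('e'): window [5,6] length 2
  Position 7 ('c'): repeat (last at 5), move window start to 6
  Position 7 ('c'): window [6,7] length 2
Longest substring with no repeats: "abhec" with length 5

5


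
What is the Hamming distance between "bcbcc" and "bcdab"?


Comparing "bcbcc" and "bcdab" position by position:
  Position 0: 'b' vs 'b' => same
  Position 1: 'c' vs 'c' => same
  Position 2: 'b' vs 'd' => differ
  Position 3: 'c' vs 'a' => differ
  Position 4: 'c' vs 'b' => differ
Total differences (Hamming distance): 3

3


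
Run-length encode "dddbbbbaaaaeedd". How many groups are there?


Input: dddbbbbaaaaeedd
Scanning for consecutive runs:
  Group 1: 'd' x 3 (positions 0-2)
  Group 2: 'b' x 4 (positions 3-6)
  Group 3: 'a' x 4 (positions 7-10)
  Group 4: 'e' x 2 (positions 11-12)
  Group 5: 'd' x 2 (positions 13-14)
Total groups: 5

5


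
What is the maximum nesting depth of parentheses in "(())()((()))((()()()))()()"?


Input: "(())()((()))((()()()))()()"
Tracking depth:
  Position 0 '(': depth becomes 1
  Position 1 '(': depth becomes 2
  Position 2 ')': depth becomes 1
  Position 3 ')': depth becomes 0
  Position 4 '(': depth becomes 1
  Position 5 ')': depth becomes 0
  Position 6 '(': depth becomes 1
  Position 7 '(': depth becomes 2
  Position 8 '(': depth becomes 3
  Position 9 ')': depth becomes 2
  Position 10 ')': depth becomes 1
  Position 11 ')': depth becomes 0
  Position 12 '(': depth becomes 1
  Position 13 '(': depth becomes 2
  Position 14 '(': depth becomes 3
  Position 15 ')': depth becomes 2
  Position 16 '(': depth becomes 3
  Position 17 ')': depth becomes 2
  Position 18 '(': depth becomes 3
  Position 19 ')': depth becomes 2
  Position 20 ')': depth becomes 1
  Position 21 ')': depth becomes 0
  Position 22 '(': depth becomes 1
  Position 23 ')': depth becomes 0
  Position 24 '(': depth becomes 1
  Position 25 ')': depth becomes 0
Maximum depth reached: 3

3


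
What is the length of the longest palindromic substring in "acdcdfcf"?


Input: "acdcdfcf"
Checking substrings for palindromes:
  [1:4] "cdc" (len 3) => palindrome
  [2:5] "dcd" (len 3) => palindrome
  [5:8] "fcf" (len 3) => palindrome
Longest palindromic substring: "cdc" with length 3

3


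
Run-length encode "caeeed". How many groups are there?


Input: caeeed
Scanning for consecutive runs:
  Group 1: 'c' x 1 (positions 0-0)
  Group 2: 'a' x 1 (positions 1-1)
  Group 3: 'e' x 3 (positions 2-4)
  Group 4: 'd' x 1 (positions 5-5)
Total groups: 4

4


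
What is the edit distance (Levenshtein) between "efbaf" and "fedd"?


Computing edit distance: "efbaf" -> "fedd"
DP table:
           f    e    d    d
      0    1    2    3    4
  e   1    1    1    2    3
  f   2    1    2    2    3
  b   3    2    2    3    3
  a   4    3    3    3    4
  f   5    4    4    4    4
Edit distance = dp[5][4] = 4

4


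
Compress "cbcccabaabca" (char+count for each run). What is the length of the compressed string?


Input: cbcccabaabca
Runs:
  'c' x 1 => "c1"
  'b' x 1 => "b1"
  'c' x 3 => "c3"
  'a' x 1 => "a1"
  'b' x 1 => "b1"
  'a' x 2 => "a2"
  'b' x 1 => "b1"
  'c' x 1 => "c1"
  'a' x 1 => "a1"
Compressed: "c1b1c3a1b1a2b1c1a1"
Compressed length: 18

18


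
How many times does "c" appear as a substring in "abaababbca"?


Searching for "c" in "abaababbca"
Scanning each position:
  Position 0: "a" => no
  Position 1: "b" => no
  Position 2: "a" => no
  Position 3: "a" => no
  Position 4: "b" => no
  Position 5: "a" => no
  Position 6: "b" => no
  Position 7: "b" => no
  Position 8: "c" => MATCH
  Position 9: "a" => no
Total occurrences: 1

1


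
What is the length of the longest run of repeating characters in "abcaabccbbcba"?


Input: "abcaabccbbcba"
Scanning for longest run:
  Position 1 ('b'): new char, reset run to 1
  Position 2 ('c'): new char, reset run to 1
  Position 3 ('a'): new char, reset run to 1
  Position 4 ('a'): continues run of 'a', length=2
  Position 5 ('b'): new char, reset run to 1
  Position 6 ('c'): new char, reset run to 1
  Position 7 ('c'): continues run of 'c', length=2
  Position 8 ('b'): new char, reset run to 1
  Position 9 ('b'): continues run of 'b', length=2
  Position 10 ('c'): new char, reset run to 1
  Position 11 ('b'): new char, reset run to 1
  Position 12 ('a'): new char, reset run to 1
Longest run: 'a' with length 2

2


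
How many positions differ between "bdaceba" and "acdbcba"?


Comparing "bdaceba" and "acdbcba" position by position:
  Position 0: 'b' vs 'a' => DIFFER
  Position 1: 'd' vs 'c' => DIFFER
  Position 2: 'a' vs 'd' => DIFFER
  Position 3: 'c' vs 'b' => DIFFER
  Position 4: 'e' vs 'c' => DIFFER
  Position 5: 'b' vs 'b' => same
  Position 6: 'a' vs 'a' => same
Positions that differ: 5

5


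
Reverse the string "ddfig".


Input: ddfig
Reading characters right to left:
  Position 4: 'g'
  Position 3: 'i'
  Position 2: 'f'
  Position 1: 'd'
  Position 0: 'd'
Reversed: gifdd

gifdd


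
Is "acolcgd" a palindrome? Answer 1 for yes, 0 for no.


Input: acolcgd
Reversed: dgcloca
  Compare pos 0 ('a') with pos 6 ('d'): MISMATCH
  Compare pos 1 ('c') with pos 5 ('g'): MISMATCH
  Compare pos 2 ('o') with pos 4 ('c'): MISMATCH
Result: not a palindrome

0


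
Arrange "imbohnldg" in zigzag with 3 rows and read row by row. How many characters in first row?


Zigzag "imbohnldg" into 3 rows:
Placing characters:
  'i' => row 0
  'm' => row 1
  'b' => row 2
  'o' => row 1
  'h' => row 0
  'n' => row 1
  'l' => row 2
  'd' => row 1
  'g' => row 0
Rows:
  Row 0: "ihg"
  Row 1: "mond"
  Row 2: "bl"
First row length: 3

3


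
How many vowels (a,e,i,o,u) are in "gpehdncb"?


Input: gpehdncb
Checking each character:
  'g' at position 0: consonant
  'p' at position 1: consonant
  'e' at position 2: vowel (running total: 1)
  'h' at position 3: consonant
  'd' at position 4: consonant
  'n' at position 5: consonant
  'c' at position 6: consonant
  'b' at position 7: consonant
Total vowels: 1

1


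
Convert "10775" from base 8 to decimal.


Input: "10775" in base 8
Positional expansion:
  Digit '1' (value 1) x 8^4 = 4096
  Digit '0' (value 0) x 8^3 = 0
  Digit '7' (value 7) x 8^2 = 448
  Digit '7' (value 7) x 8^1 = 56
  Digit '5' (value 5) x 8^0 = 5
Sum = 4605

4605


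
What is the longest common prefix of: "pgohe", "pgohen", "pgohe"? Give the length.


Words: pgohe, pgohen, pgohe
  Position 0: all 'p' => match
  Position 1: all 'g' => match
  Position 2: all 'o' => match
  Position 3: all 'h' => match
  Position 4: all 'e' => match
LCP = "pgohe" (length 5)

5


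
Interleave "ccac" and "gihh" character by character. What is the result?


Interleaving "ccac" and "gihh":
  Position 0: 'c' from first, 'g' from second => "cg"
  Position 1: 'c' from first, 'i' from second => "ci"
  Position 2: 'a' from first, 'h' from second => "ah"
  Position 3: 'c' from first, 'h' from second => "ch"
Result: cgciahch

cgciahch


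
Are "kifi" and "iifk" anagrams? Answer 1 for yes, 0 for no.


Strings: "kifi", "iifk"
Sorted first:  fiik
Sorted second: fiik
Sorted forms match => anagrams

1


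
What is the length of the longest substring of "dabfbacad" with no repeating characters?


Input: "dabfbacad"
Sliding window (track last position of each char):
  Position 0 ('d'): window [0,0] length 1 -- new best
  Position 1 ('a'): window [0,1] length 2 -- new best
  Position 2 ('b'): window [0,2] length 3 -- new best
  Position 3 ('f'): window [0,3] length 4 -- new best
  Position 4 ('b'): repeat (last at 2), move window start to 3
  Position 4 ('b'): window [3,4] length 2
  Position 5 ('a'): window [3,5] length 3
  Position 6 ('c'): window [3,6] length 4
  Position 7 ('a'): repeat (last at 5), move window start to 6
  Position 7 ('a'): window [6,7] length 2
  Position 8 ('d'): window [6,8] length 3
Longest substring with no repeats: "dabf" with length 4

4


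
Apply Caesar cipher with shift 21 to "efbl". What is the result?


Caesar cipher: shift "efbl" by 21
  'e' (pos 4) + 21 = pos 25 = 'z'
  'f' (pos 5) + 21 = pos 0 = 'a'
  'b' (pos 1) + 21 = pos 22 = 'w'
  'l' (pos 11) + 21 = pos 6 = 'g'
Result: zawg

zawg


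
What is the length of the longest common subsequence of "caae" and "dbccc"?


LCS of "caae" and "dbccc"
DP table:
           d    b    c    c    c
      0    0    0    0    0    0
  c   0    0    0    1    1    1
  a   0    0    0    1    1    1
  a   0    0    0    1    1    1
  e   0    0    0    1    1    1
LCS length = dp[4][5] = 1

1


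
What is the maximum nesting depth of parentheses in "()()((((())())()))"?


Input: "()()((((())())()))"
Tracking depth:
  Position 0 '(': depth becomes 1
  Position 1 ')': depth becomes 0
  Position 2 '(': depth becomes 1
  Position 3 ')': depth becomes 0
  Position 4 '(': depth becomes 1
  Position 5 '(': depth becomes 2
  Position 6 '(': depth becomes 3
  Position 7 '(': depth becomes 4
  Position 8 '(': depth becomes 5
  Position 9 ')': depth becomes 4
  Position 10 ')': depth becomes 3
  Position 11 '(': depth becomes 4
  Position 12 ')': depth becomes 3
  Position 13 ')': depth becomes 2
  Position 14 '(': depth becomes 3
  Position 15 ')': depth becomes 2
  Position 16 ')': depth becomes 1
  Position 17 ')': depth becomes 0
Maximum depth reached: 5

5


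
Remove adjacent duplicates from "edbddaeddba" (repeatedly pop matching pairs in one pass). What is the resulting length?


Input: edbddaeddba
Stack-based adjacent duplicate removal:
  Read 'e': push. Stack: e
  Read 'd': push. Stack: ed
  Read 'b': push. Stack: edb
  Read 'd': push. Stack: edbd
  Read 'd': matches stack top 'd' => pop. Stack: edb
  Read 'a': push. Stack: edba
  Read 'e': push. Stack: edbae
  Read 'd': push. Stack: edbaed
  Read 'd': matches stack top 'd' => pop. Stack: edbae
  Read 'b': push. Stack: edbaeb
  Read 'a': push. Stack: edbaeba
Final stack: "edbaeba" (length 7)

7


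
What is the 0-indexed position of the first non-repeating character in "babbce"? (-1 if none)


Input: babbce
Character frequencies:
  'a': 1
  'b': 3
  'c': 1
  'e': 1
Scanning left to right for freq == 1:
  Position 0 ('b'): freq=3, skip
  Position 1 ('a'): unique! => answer = 1

1


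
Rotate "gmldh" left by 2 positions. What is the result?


Input: "gmldh", rotate left by 2
First 2 characters: "gm"
Remaining characters: "ldh"
Concatenate remaining + first: "ldh" + "gm" = "ldhgm"

ldhgm


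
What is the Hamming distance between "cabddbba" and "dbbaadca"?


Comparing "cabddbba" and "dbbaadca" position by position:
  Position 0: 'c' vs 'd' => differ
  Position 1: 'a' vs 'b' => differ
  Position 2: 'b' vs 'b' => same
  Position 3: 'd' vs 'a' => differ
  Position 4: 'd' vs 'a' => differ
  Position 5: 'b' vs 'd' => differ
  Position 6: 'b' vs 'c' => differ
  Position 7: 'a' vs 'a' => same
Total differences (Hamming distance): 6

6


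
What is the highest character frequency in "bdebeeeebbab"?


Input: bdebeeeebbab
Character counts:
  'a': 1
  'b': 5
  'd': 1
  'e': 5
Maximum frequency: 5

5


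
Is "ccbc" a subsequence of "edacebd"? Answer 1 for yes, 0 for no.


Check if "ccbc" is a subsequence of "edacebd"
Greedy scan:
  Position 0 ('e'): no match needed
  Position 1 ('d'): no match needed
  Position 2 ('a'): no match needed
  Position 3 ('c'): matches sub[0] = 'c'
  Position 4 ('e'): no match needed
  Position 5 ('b'): no match needed
  Position 6 ('d'): no match needed
Only matched 1/4 characters => not a subsequence

0


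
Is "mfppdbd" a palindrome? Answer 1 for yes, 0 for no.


Input: mfppdbd
Reversed: dbdppfm
  Compare pos 0 ('m') with pos 6 ('d'): MISMATCH
  Compare pos 1 ('f') with pos 5 ('b'): MISMATCH
  Compare pos 2 ('p') with pos 4 ('d'): MISMATCH
Result: not a palindrome

0


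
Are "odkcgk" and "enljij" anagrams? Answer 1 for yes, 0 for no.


Strings: "odkcgk", "enljij"
Sorted first:  cdgkko
Sorted second: eijjln
Differ at position 0: 'c' vs 'e' => not anagrams

0


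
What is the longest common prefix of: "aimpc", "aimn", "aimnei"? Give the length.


Words: aimpc, aimn, aimnei
  Position 0: all 'a' => match
  Position 1: all 'i' => match
  Position 2: all 'm' => match
  Position 3: ('p', 'n', 'n') => mismatch, stop
LCP = "aim" (length 3)

3


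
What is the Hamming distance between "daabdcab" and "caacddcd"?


Comparing "daabdcab" and "caacddcd" position by position:
  Position 0: 'd' vs 'c' => differ
  Position 1: 'a' vs 'a' => same
  Position 2: 'a' vs 'a' => same
  Position 3: 'b' vs 'c' => differ
  Position 4: 'd' vs 'd' => same
  Position 5: 'c' vs 'd' => differ
  Position 6: 'a' vs 'c' => differ
  Position 7: 'b' vs 'd' => differ
Total differences (Hamming distance): 5

5
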